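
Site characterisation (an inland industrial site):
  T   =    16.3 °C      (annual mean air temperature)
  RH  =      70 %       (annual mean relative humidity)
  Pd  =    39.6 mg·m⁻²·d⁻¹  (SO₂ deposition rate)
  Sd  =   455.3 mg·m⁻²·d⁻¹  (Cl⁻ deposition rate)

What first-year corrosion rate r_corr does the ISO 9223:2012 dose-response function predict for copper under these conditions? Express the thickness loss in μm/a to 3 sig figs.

r_corr = 2.00 μm/a

copper: f(T) = -0.080·(T−10) [T>10 °C] = -0.5040
  Pd branch = 0.0053·Pd^0.26·e^(0.059·RH+f) = 0.5181 μm/a
  Sd branch = 0.01025·Sd^0.27·e^(0.036·RH+0.049·T) = 1.478 μm/a
  r_corr = 0.5181 + 1.478 = 1.996 μm/a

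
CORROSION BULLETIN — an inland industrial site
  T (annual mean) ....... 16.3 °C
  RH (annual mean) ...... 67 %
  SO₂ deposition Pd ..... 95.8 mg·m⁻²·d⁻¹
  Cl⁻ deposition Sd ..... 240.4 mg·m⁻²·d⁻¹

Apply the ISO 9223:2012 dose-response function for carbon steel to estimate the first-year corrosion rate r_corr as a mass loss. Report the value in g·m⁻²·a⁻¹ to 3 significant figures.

r_corr = 825 g·m⁻²·a⁻¹

carbon steel: f(T) = -0.054·(T−10) [T>10 °C] = -0.3402
  sulphur-dioxide contribution → 51.58 μm/a
  chloride contribution → 53.48 μm/a
  ⇒ r_corr(carbon steel) = 105.1 μm/a
Convert to mass loss: 105.1 μm/a × 7.85 g/cm³ = 824.7 g·m⁻²·a⁻¹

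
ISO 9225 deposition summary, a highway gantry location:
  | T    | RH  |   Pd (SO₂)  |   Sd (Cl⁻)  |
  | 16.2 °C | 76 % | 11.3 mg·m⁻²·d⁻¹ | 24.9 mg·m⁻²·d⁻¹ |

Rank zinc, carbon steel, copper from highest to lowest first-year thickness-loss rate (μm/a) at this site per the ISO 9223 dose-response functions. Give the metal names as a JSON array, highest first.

zinc: f(T) = -0.071·(T−10) [T>10 °C] = -0.4402
  sulphur-dioxide contribution → 0.7963 μm/a
  chloride contribution → 0.7961 μm/a
  total first-year rate 1.592 μm/a
carbon steel: T>10 °C ⇒ hinge -0.054·(16.2−10) = -0.3348
  sulphur-dioxide contribution → 20.43 μm/a
  chloride contribution → 17.57 μm/a
  total first-year rate 38.01 μm/a
copper: temperature factor f = -0.080·(6.2) = -0.4960
  sulphur-dioxide contribution → 0.5371 μm/a
  chloride contribution → 0.833 μm/a
  total first-year rate 1.37 μm/a
Ordering by μm/a: carbon steel (38) > zinc (1.59) > copper (1.37)

["carbon steel", "zinc", "copper"]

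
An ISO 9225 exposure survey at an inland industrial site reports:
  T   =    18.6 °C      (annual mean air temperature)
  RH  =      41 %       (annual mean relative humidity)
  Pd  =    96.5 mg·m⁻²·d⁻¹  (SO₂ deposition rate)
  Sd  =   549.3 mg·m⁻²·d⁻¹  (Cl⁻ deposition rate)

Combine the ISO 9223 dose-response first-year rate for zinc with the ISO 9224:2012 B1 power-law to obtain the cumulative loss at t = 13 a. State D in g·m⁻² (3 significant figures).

D(13) = 267 g·m⁻²

zinc: temperature factor f = -0.071·(8.6) = -0.6106
  sulphur-dioxide contribution → 0.3449 μm/a
  chloride contribution → 4.303 μm/a
  total first-year rate 4.648 μm/a
Long-term exponent b (ISO 9224 Table 2, B1) = 0.813
  D(13) = 4.648 × 13^0.813 = 4.648 × 8.047 = 37.4 μm
  Mass loss = 37.4 μm × 7.14 g/cm³ = 267.1 g·m⁻²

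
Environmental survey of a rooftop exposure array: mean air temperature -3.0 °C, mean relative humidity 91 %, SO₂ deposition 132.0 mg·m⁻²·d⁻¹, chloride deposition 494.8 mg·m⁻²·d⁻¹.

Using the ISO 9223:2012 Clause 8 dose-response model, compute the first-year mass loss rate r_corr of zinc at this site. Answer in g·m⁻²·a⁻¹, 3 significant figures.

r_corr = 38.6 g·m⁻²·a⁻¹

zinc: temperature factor f = +0.038·(-13.0) = -0.4940
  Pd branch = 0.0129·Pd^0.44·e^(0.046·RH+f) = 4.437 μm/a
  Cl⁻ term: 0.0175·494.8^0.57·exp(0.008·91+0.085·-3.0) = 0.9645
  r_corr = 4.437 + 0.9645 = 5.401 μm/a
Convert to mass loss: 5.401 μm/a × 7.14 g/cm³ = 38.56 g·m⁻²·a⁻¹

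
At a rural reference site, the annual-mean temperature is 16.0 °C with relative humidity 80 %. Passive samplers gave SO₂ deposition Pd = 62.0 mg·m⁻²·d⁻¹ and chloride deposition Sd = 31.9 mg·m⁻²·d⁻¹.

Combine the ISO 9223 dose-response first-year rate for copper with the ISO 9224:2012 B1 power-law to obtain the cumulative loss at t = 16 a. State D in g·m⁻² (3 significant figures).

copper: T>10 °C ⇒ hinge -0.080·(16.0−10) = -0.4800
  SO₂ term: 0.0053·62.0^0.26·exp(0.059·80-0.4800) = 1.076
  Sd branch = 0.01025·Sd^0.27·e^(0.036·RH+0.049·T) = 1.019 μm/a
  r_corr = 1.076 + 1.019 = 2.094 μm/a
ISO 9224: D(t) = r_corr · t^b with b = 0.667 (copper, B1)
  D(16) = 2.094 × 16^0.667 = 2.094 × 6.355 = 13.31 μm
  Mass loss = 13.31 μm × 8.96 g/cm³ = 119.3 g·m⁻²

D(16) = 119 g·m⁻²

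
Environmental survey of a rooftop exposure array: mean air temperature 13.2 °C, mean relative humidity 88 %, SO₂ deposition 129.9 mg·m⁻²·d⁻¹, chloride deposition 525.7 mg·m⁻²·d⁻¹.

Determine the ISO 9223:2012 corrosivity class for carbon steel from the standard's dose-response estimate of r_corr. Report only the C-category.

carbon steel: f(T) = -0.054·(T−10) [T>10 °C] = -0.1728
  sulphur-dioxide contribution → 108.7 μm/a
  chloride contribution → 153.4 μm/a
  total first-year rate 262.2 μm/a
Category bounds: 200…700 μm/a bracket r_corr ⇒ CX

CX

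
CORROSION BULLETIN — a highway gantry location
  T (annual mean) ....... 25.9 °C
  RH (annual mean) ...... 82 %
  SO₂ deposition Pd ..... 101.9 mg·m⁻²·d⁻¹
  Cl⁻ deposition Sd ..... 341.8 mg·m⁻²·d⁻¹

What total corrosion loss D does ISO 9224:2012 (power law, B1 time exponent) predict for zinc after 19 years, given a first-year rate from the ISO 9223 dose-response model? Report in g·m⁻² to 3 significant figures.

zinc: f(T) = -0.071·(T−10) [T>10 °C] = -1.1289
  Pd branch = 0.0129·Pd^0.44·e^(0.046·RH+f) = 1.387 μm/a
  Sd branch = 0.0175·Sd^0.57·e^(0.008·RH+0.085·T) = 8.478 μm/a
  r_corr = 1.387 + 8.478 = 9.865 μm/a
Long-term exponent b (ISO 9224 Table 2, B1) = 0.813
  D(19) = 9.865 × 19^0.813 = 9.865 × 10.96 = 108.1 μm
  Mass loss = 108.1 μm × 7.14 g/cm³ = 771.6 g·m⁻²

D(19) = 772 g·m⁻²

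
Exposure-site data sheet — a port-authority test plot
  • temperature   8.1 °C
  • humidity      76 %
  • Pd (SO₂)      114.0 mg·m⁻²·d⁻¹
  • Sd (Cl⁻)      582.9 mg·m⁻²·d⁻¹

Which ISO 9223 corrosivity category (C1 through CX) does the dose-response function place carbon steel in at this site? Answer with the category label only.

carbon steel: T≤10 °C ⇒ hinge +0.150·(8.1−10) = -0.2850
  SO₂ term: 1.77·114.0^0.52·exp(0.02·76-0.2850) = 71.44
  Sd branch = 0.102·Sd^0.62·e^(0.033·RH+0.04·T) = 89.78 μm/a
  r_corr = 71.44 + 89.78 = 161.2 μm/a
ISO 9223 Table 2 (carbon steel): 80 < 161 ≤ 200 μm/a ⇒ C5

C5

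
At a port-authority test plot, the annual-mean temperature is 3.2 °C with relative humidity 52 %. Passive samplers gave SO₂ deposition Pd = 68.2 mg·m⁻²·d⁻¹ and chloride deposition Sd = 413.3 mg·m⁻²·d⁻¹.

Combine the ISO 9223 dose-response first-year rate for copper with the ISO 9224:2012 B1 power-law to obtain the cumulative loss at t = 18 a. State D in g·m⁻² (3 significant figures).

copper: T≤10 °C ⇒ hinge +0.126·(3.2−10) = -0.8568
  SO₂ term: 0.0053·68.2^0.26·exp(0.059·52-0.8568) = 0.145
  Cl⁻ term: 0.01025·413.3^0.27·exp(0.036·52+0.049·3.2) = 0.3965
  sum: 0.145 + 0.3965 → r_corr = 0.5415 μm/a
Long-term exponent b (ISO 9224 Table 2, B1) = 0.667
  D(18) = 0.5415 × 18^0.667 = 0.5415 × 6.875 = 3.723 μm
  Mass loss = 3.723 μm × 8.96 g/cm³ = 33.35 g·m⁻²

D(18) = 33.4 g·m⁻²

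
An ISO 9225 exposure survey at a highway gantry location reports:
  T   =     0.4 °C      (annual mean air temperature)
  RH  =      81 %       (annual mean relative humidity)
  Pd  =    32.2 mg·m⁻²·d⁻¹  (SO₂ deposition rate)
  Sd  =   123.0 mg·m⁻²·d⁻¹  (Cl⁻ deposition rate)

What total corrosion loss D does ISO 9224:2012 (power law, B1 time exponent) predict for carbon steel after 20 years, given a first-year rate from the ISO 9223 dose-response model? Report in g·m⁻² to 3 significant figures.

carbon steel: temperature factor f = +0.150·(-9.6) = -1.4400
  SO₂ term: 1.77·32.2^0.52·exp(0.02·81-1.4400) = 12.89
  Cl⁻ term: 0.102·123.0^0.62·exp(0.033·81+0.04·0.4) = 29.66
  sum: 12.89 + 29.66 → r_corr = 42.55 μm/a
Long-term exponent b (ISO 9224 Table 2, B1) = 0.523
  D(20) = 42.55 × 20^0.523 = 42.55 × 4.791 = 203.9 μm
  Mass loss = 203.9 μm × 7.85 g/cm³ = 1600 g·m⁻²

D(20) = 1.60e+03 g·m⁻²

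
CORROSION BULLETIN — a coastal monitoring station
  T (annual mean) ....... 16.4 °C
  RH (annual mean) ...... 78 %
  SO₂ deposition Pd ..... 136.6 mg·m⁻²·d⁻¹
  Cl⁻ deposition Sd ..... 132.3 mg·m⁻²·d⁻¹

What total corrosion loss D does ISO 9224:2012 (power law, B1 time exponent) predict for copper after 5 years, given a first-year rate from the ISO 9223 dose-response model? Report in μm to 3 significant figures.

copper: T>10 °C ⇒ hinge -0.080·(16.4−10) = -0.5120
  SO₂ term: 0.0053·136.6^0.26·exp(0.059·78-0.5120) = 1.137
  Sd branch = 0.01025·Sd^0.27·e^(0.036·RH+0.049·T) = 1.419 μm/a
  r_corr = 1.137 + 1.419 = 2.556 μm/a
Long-term exponent b (ISO 9224 Table 2, B1) = 0.667
  D(5) = 2.556 × 5^0.667 = 2.556 × 2.926 = 7.478 μm

D(5) = 7.48 μm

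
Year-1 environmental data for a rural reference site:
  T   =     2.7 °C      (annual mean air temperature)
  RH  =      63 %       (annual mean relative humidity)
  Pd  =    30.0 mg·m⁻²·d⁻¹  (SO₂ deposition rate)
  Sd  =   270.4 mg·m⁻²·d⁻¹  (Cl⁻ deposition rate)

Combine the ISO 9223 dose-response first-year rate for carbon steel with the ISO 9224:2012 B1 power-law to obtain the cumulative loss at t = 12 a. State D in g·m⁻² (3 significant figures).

D(12) = 1.19e+03 g·m⁻²

carbon steel: f(T) = +0.150·(T−10) [T≤10 °C] = -1.0950
  Pd branch = 1.77·Pd^0.52·e^(0.02·RH+f) = 12.24 μm/a
  Cl⁻ term: 0.102·270.4^0.62·exp(0.033·63+0.04·2.7) = 29.26
  r_corr = 12.24 + 29.26 = 41.5 μm/a
Long-term exponent b (ISO 9224 Table 2, B1) = 0.523
  D(12) = 41.5 × 12^0.523 = 41.5 × 3.668 = 152.2 μm
  Mass loss = 152.2 μm × 7.85 g/cm³ = 1195 g·m⁻²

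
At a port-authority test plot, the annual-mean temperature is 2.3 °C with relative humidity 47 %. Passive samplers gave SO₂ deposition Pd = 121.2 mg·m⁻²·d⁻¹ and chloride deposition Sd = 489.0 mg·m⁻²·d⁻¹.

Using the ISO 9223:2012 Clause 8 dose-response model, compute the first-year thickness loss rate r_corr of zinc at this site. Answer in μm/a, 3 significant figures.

zinc: f(T) = +0.038·(T−10) [T≤10 °C] = -0.2926
  SO₂ term: 0.0129·121.2^0.44·exp(0.046·47-0.2926) = 0.6906
  Cl⁻ term: 0.0175·489.0^0.57·exp(0.008·47+0.085·2.3) = 1.057
  sum: 0.6906 + 1.057 → r_corr = 1.748 μm/a

r_corr = 1.75 μm/a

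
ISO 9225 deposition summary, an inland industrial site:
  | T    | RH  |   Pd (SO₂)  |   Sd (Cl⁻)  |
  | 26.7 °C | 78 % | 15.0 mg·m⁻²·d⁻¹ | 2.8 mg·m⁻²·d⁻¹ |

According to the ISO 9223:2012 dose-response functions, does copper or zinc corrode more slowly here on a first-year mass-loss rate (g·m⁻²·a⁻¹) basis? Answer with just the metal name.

zinc

copper: f(T) = -0.080·(T−10) [T>10 °C] = -1.3360
  Pd branch = 0.0053·Pd^0.26·e^(0.059·RH+f) = 0.2808 μm/a
  Sd branch = 0.01025·Sd^0.27·e^(0.036·RH+0.049·T) = 0.8301 μm/a
  sum: 0.2808 + 0.8301 → r_corr = 1.111 μm/a
  mass loss = 1.111 μm/a × 8.96 g/cm³ = 9.954 g·m⁻²·a⁻¹
zinc: temperature factor f = -0.071·(16.7) = -1.1857
  SO₂ term: 0.0129·15.0^0.44·exp(0.046·78-1.1857) = 0.4692
  Cl⁻ term: 0.0175·2.8^0.57·exp(0.008·78+0.085·26.7) = 0.5683
  r_corr = 0.4692 + 0.5683 = 1.037 μm/a
  mass loss = 1.037 μm/a × 7.14 g/cm³ = 7.408 g·m⁻²·a⁻¹
Ordering by g·m⁻²·a⁻¹: copper (9.95) > zinc (7.41)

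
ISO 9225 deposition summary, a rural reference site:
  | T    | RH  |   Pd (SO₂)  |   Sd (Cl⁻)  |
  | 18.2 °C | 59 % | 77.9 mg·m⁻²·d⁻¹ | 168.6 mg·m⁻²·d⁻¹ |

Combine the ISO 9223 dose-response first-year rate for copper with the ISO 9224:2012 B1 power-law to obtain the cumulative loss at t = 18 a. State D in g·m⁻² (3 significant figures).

D(18) = 68.5 g·m⁻²

copper: temperature factor f = -0.080·(8.2) = -0.6560
  sulphur-dioxide contribution → 0.2773 μm/a
  chloride contribution → 0.8351 μm/a
  ⇒ r_corr(copper) = 1.112 μm/a
Long-term exponent b (ISO 9224 Table 2, B1) = 0.667
  D(18) = 1.112 × 18^0.667 = 1.112 × 6.875 = 7.647 μm
  Mass loss = 7.647 μm × 8.96 g/cm³ = 68.52 g·m⁻²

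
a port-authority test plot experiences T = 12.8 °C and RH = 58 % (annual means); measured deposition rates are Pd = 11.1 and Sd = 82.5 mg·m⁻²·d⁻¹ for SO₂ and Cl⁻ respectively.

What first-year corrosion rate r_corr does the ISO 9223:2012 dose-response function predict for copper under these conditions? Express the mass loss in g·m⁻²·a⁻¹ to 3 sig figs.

r_corr = 6.74 g·m⁻²·a⁻¹

copper: f(T) = -0.080·(T−10) [T>10 °C] = -0.2240
  Pd branch = 0.0053·Pd^0.26·e^(0.059·RH+f) = 0.2426 μm/a
  Cl⁻ term: 0.01025·82.5^0.27·exp(0.036·58+0.049·12.8) = 0.5098
  r_corr = 0.2426 + 0.5098 = 0.7524 μm/a
Convert to mass loss: 0.7524 μm/a × 8.96 g/cm³ = 6.741 g·m⁻²·a⁻¹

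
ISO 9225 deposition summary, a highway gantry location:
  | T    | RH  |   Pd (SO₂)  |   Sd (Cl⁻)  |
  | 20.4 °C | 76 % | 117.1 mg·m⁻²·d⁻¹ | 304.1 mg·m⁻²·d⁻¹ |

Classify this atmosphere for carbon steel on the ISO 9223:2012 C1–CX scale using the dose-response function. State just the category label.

C5

carbon steel: f(T) = -0.054·(T−10) [T>10 °C] = -0.5616
  Pd branch = 1.77·Pd^0.52·e^(0.02·RH+f) = 54.94 μm/a
  Sd branch = 0.102·Sd^0.62·e^(0.033·RH+0.04·T) = 98.1 μm/a
  sum: 54.94 + 98.1 → r_corr = 153 μm/a
ISO 9223 Table 2 (carbon steel): 80 < 153 ≤ 200 μm/a ⇒ C5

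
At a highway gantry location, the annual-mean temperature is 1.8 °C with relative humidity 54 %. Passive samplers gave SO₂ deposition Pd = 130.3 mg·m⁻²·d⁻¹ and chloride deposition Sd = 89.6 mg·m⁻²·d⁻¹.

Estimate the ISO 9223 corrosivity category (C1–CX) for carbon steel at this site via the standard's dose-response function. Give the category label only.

C3

carbon steel: f(T) = +0.150·(T−10) [T≤10 °C] = -1.2300
  SO₂ term: 1.77·130.3^0.52·exp(0.02·54-1.2300) = 19.17
  Cl⁻ term: 0.102·89.6^0.62·exp(0.033·54+0.04·1.8) = 10.57
  r_corr = 19.17 + 10.57 = 29.74 μm/a
Category bounds: 25…50 μm/a bracket r_corr ⇒ C3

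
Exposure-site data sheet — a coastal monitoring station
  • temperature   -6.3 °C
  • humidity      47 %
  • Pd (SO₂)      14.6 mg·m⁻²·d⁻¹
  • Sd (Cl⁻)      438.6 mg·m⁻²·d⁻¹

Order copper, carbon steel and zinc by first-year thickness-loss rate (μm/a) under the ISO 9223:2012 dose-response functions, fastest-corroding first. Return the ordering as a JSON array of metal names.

copper: temperature factor f = +0.126·(-16.3) = -2.0538
  sulphur-dioxide contribution → 0.02185 μm/a
  chloride contribution → 0.2113 μm/a
  total first-year rate 0.2331 μm/a
carbon steel: T≤10 °C ⇒ hinge +0.150·(-6.3−10) = -2.4450
  sulphur-dioxide contribution → 1.584 μm/a
  chloride contribution → 16.25 μm/a
  ⇒ r_corr(carbon steel) = 17.83 μm/a
zinc: temperature factor f = +0.038·(-16.3) = -0.6194
  sulphur-dioxide contribution → 0.1963 μm/a
  chloride contribution → 0.4784 μm/a
  ⇒ r_corr(zinc) = 0.6746 μm/a
Ordering by μm/a: carbon steel (17.8) > zinc (0.675) > copper (0.233)

["carbon steel", "zinc", "copper"]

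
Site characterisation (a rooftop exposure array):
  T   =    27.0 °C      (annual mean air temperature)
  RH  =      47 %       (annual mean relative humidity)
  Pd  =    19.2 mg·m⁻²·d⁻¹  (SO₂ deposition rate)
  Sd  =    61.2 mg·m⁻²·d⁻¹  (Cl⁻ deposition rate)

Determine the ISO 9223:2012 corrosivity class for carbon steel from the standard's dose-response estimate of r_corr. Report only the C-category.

carbon steel: T>10 °C ⇒ hinge -0.054·(27.0−10) = -0.9180
  SO₂ term: 1.77·19.2^0.52·exp(0.02·47-0.9180) = 8.411
  Sd branch = 0.102·Sd^0.62·e^(0.033·RH+0.04·T) = 18.16 μm/a
  sum: 8.411 + 18.16 → r_corr = 26.57 μm/a
26.6 μm/a falls in (25, 50] for carbon steel → category C3

C3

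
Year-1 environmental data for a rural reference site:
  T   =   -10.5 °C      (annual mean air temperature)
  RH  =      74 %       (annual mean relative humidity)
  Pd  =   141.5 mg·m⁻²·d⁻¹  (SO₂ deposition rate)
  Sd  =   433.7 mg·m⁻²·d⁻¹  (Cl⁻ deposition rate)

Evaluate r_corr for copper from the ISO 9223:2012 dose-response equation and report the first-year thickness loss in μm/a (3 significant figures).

copper: T≤10 °C ⇒ hinge +0.126·(-10.5−10) = -2.5830
  sulphur-dioxide contribution → 0.1142 μm/a
  chloride contribution → 0.4532 μm/a
  total first-year rate 0.5674 μm/a

r_corr = 0.567 μm/a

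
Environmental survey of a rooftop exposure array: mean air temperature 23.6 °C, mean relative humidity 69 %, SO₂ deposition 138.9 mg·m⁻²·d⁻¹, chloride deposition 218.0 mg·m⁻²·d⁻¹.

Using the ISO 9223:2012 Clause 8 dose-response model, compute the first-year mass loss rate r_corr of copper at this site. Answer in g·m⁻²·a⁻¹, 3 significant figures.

copper: temperature factor f = -0.080·(13.6) = -1.0880
  sulphur-dioxide contribution → 0.3775 μm/a
  chloride contribution → 1.672 μm/a
  ⇒ r_corr(copper) = 2.049 μm/a
Convert to mass loss: 2.049 μm/a × 8.96 g/cm³ = 18.36 g·m⁻²·a⁻¹

r_corr = 18.4 g·m⁻²·a⁻¹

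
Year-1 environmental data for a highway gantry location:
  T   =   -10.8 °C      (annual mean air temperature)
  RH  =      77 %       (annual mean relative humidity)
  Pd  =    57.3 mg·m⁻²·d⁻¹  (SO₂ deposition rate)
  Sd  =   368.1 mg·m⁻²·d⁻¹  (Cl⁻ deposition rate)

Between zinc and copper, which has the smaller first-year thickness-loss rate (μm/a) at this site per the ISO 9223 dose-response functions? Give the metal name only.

copper

zinc: T≤10 °C ⇒ hinge +0.038·(-10.8−10) = -0.7904
  sulphur-dioxide contribution → 1.2 μm/a
  chloride contribution → 0.3754 μm/a
  total first-year rate 1.575 μm/a
copper: T≤10 °C ⇒ hinge +0.126·(-10.8−10) = -2.6208
  sulphur-dioxide contribution → 0.1038 μm/a
  chloride contribution → 0.476 μm/a
  total first-year rate 0.5798 μm/a
Ordering by μm/a: zinc (1.58) > copper (0.58)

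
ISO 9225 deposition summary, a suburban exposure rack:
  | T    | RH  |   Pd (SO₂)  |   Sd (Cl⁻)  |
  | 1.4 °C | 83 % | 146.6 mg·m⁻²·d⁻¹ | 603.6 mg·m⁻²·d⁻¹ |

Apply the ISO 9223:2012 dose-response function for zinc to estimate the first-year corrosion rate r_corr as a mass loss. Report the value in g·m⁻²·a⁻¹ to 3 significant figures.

r_corr = 37.7 g·m⁻²·a⁻¹

zinc: temperature factor f = +0.038·(-8.6) = -0.3268
  SO₂ term: 0.0129·146.6^0.44·exp(0.046·83-0.3268) = 3.801
  Sd branch = 0.0175·Sd^0.57·e^(0.008·RH+0.085·T) = 1.473 μm/a
  r_corr = 3.801 + 1.473 = 5.274 μm/a
Convert to mass loss: 5.274 μm/a × 7.14 g/cm³ = 37.65 g·m⁻²·a⁻¹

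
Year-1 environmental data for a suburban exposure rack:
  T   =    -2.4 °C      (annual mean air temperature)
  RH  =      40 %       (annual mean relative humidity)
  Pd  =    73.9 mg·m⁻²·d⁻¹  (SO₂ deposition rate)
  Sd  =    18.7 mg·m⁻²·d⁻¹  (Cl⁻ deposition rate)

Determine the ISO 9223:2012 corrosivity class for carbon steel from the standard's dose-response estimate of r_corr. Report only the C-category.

carbon steel: T≤10 °C ⇒ hinge +0.150·(-2.4−10) = -1.8600
  sulphur-dioxide contribution → 5.745 μm/a
  chloride contribution → 2.132 μm/a
  total first-year rate 7.877 μm/a
ISO 9223 Table 2 (carbon steel): 1.3 < 7.88 ≤ 25 μm/a ⇒ C2

C2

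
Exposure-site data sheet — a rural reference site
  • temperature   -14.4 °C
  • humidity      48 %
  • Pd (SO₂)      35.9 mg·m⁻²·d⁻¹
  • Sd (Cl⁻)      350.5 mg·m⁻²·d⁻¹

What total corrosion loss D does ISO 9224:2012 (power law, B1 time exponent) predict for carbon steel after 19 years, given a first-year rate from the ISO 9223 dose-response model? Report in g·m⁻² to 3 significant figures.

D(19) = 415 g·m⁻²

carbon steel: f(T) = +0.150·(T−10) [T≤10 °C] = -3.6600
  SO₂ term: 1.77·35.9^0.52·exp(0.02·48-3.6600) = 0.7656
  Cl⁻ term: 0.102·350.5^0.62·exp(0.033·48+0.04·-14.4) = 10.57
  r_corr = 0.7656 + 10.57 = 11.34 μm/a
ISO 9224: D(t) = r_corr · t^b with b = 0.523 (carbon steel, B1)
  D(19) = 11.34 × 19^0.523 = 11.34 × 4.664 = 52.87 μm
  Mass loss = 52.87 μm × 7.85 g/cm³ = 415.1 g·m⁻²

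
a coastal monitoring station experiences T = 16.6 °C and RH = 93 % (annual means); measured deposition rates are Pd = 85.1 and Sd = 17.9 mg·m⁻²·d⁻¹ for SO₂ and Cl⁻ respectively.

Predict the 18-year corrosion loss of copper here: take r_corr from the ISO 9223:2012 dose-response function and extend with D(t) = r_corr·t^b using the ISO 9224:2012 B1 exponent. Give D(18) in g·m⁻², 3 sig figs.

copper: T>10 °C ⇒ hinge -0.080·(16.6−10) = -0.5280
  Pd branch = 0.0053·Pd^0.26·e^(0.059·RH+f) = 2.397 μm/a
  Sd branch = 0.01025·Sd^0.27·e^(0.036·RH+0.049·T) = 1.433 μm/a
  sum: 2.397 + 1.433 → r_corr = 3.83 μm/a
ISO 9224: D(t) = r_corr · t^b with b = 0.667 (copper, B1)
  D(18) = 3.83 × 18^0.667 = 3.83 × 6.875 = 26.33 μm
  Mass loss = 26.33 μm × 8.96 g/cm³ = 235.9 g·m⁻²

D(18) = 236 g·m⁻²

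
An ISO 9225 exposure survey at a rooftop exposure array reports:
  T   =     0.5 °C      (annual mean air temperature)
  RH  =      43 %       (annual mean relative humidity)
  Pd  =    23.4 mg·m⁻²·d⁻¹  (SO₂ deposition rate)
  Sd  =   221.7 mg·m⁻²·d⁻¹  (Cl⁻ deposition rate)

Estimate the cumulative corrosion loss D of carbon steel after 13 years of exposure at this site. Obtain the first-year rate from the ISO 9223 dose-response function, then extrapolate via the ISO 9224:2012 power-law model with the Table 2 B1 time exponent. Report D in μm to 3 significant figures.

D(13) = 66.7 μm

carbon steel: f(T) = +0.150·(T−10) [T≤10 °C] = -1.4250
  SO₂ term: 1.77·23.4^0.52·exp(0.02·43-1.4250) = 5.183
  Cl⁻ term: 0.102·221.7^0.62·exp(0.033·43+0.04·0.5) = 12.24
  r_corr = 5.183 + 12.24 = 17.43 μm/a
Long-term exponent b (ISO 9224 Table 2, B1) = 0.523
  D(13) = 17.43 × 13^0.523 = 17.43 × 3.825 = 66.65 μm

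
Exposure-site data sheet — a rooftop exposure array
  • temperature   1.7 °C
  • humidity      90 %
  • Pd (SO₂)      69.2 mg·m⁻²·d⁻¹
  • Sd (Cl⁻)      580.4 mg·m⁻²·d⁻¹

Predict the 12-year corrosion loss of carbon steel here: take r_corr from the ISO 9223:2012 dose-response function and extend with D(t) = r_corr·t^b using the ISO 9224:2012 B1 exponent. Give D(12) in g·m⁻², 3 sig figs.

D(12) = 3.97e+03 g·m⁻²

carbon steel: temperature factor f = +0.150·(-8.3) = -1.2450
  Pd branch = 1.77·Pd^0.52·e^(0.02·RH+f) = 27.92 μm/a
  Cl⁻ term: 0.102·580.4^0.62·exp(0.033·90+0.04·1.7) = 110
  r_corr = 27.92 + 110 = 137.9 μm/a
Long-term exponent b (ISO 9224 Table 2, B1) = 0.523
  D(12) = 137.9 × 12^0.523 = 137.9 × 3.668 = 506 μm
  Mass loss = 506 μm × 7.85 g/cm³ = 3972 g·m⁻²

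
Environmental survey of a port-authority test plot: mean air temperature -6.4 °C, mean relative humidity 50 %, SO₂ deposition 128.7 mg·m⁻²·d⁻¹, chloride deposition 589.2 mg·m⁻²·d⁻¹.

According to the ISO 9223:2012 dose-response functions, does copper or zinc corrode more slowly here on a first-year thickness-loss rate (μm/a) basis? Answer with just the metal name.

copper

copper: f(T) = +0.126·(T−10) [T≤10 °C] = -2.0664
  sulphur-dioxide contribution → 0.04534 μm/a
  chloride contribution → 0.2536 μm/a
  total first-year rate 0.299 μm/a
zinc: temperature factor f = +0.038·(-16.4) = -0.6232
  sulphur-dioxide contribution → 0.5848 μm/a
  chloride contribution → 0.5748 μm/a
  ⇒ r_corr(zinc) = 1.16 μm/a
Ordering by μm/a: zinc (1.16) > copper (0.299)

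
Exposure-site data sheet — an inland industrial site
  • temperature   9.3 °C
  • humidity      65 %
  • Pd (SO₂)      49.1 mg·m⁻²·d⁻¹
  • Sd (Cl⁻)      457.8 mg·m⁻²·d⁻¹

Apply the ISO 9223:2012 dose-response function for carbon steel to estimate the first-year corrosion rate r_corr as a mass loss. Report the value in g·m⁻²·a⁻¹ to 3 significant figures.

r_corr = 790 g·m⁻²·a⁻¹

carbon steel: f(T) = +0.150·(T−10) [T≤10 °C] = -0.1050
  sulphur-dioxide contribution → 44.29 μm/a
  chloride contribution → 56.41 μm/a
  ⇒ r_corr(carbon steel) = 100.7 μm/a
Convert to mass loss: 100.7 μm/a × 7.85 g/cm³ = 790.5 g·m⁻²·a⁻¹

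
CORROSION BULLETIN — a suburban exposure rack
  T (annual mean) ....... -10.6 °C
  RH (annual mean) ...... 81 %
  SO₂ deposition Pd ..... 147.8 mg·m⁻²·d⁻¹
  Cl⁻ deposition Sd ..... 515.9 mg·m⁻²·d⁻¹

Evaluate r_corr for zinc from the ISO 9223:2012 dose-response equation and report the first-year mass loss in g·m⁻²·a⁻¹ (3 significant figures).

zinc: temperature factor f = +0.038·(-20.6) = -0.7828
  Pd branch = 0.0129·Pd^0.44·e^(0.046·RH+f) = 2.205 μm/a
  Sd branch = 0.0175·Sd^0.57·e^(0.008·RH+0.085·T) = 0.4779 μm/a
  sum: 2.205 + 0.4779 → r_corr = 2.683 μm/a
Convert to mass loss: 2.683 μm/a × 7.14 g/cm³ = 19.16 g·m⁻²·a⁻¹

r_corr = 19.2 g·m⁻²·a⁻¹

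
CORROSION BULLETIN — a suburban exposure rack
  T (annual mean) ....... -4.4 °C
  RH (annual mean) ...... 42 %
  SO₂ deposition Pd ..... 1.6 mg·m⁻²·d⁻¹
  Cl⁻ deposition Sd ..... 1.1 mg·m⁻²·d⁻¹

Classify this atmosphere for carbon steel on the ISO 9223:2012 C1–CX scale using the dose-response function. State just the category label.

C1

carbon steel: temperature factor f = +0.150·(-14.4) = -2.1600
  Pd branch = 1.77·Pd^0.52·e^(0.02·RH+f) = 0.6037 μm/a
  Sd branch = 0.102·Sd^0.62·e^(0.033·RH+0.04·T) = 0.3629 μm/a
  r_corr = 0.6037 + 0.3629 = 0.9666 μm/a
0.967 μm/a falls in (0, 1.3] for carbon steel → category C1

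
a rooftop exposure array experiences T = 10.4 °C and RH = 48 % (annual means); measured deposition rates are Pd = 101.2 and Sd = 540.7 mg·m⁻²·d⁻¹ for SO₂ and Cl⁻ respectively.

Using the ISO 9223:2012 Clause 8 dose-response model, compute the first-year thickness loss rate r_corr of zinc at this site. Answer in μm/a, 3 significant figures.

zinc: f(T) = -0.071·(T−10) [T>10 °C] = -0.0284
  sulphur-dioxide contribution → 0.8699 μm/a
  chloride contribution → 2.247 μm/a
  ⇒ r_corr(zinc) = 3.116 μm/a

r_corr = 3.12 μm/a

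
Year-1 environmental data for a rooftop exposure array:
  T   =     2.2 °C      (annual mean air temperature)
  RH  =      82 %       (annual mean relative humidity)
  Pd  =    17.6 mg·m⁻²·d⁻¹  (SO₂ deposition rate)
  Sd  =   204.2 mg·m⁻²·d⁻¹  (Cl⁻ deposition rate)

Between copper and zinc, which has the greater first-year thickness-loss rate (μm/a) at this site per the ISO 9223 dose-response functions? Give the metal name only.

zinc

copper: temperature factor f = +0.126·(-7.8) = -0.9828
  sulphur-dioxide contribution → 0.5277 μm/a
  chloride contribution → 0.919 μm/a
  ⇒ r_corr(copper) = 1.447 μm/a
zinc: f(T) = +0.038·(T−10) [T≤10 °C] = -0.2964
  sulphur-dioxide contribution → 1.472 μm/a
  chloride contribution → 0.8431 μm/a
  total first-year rate 2.316 μm/a
Ordering by μm/a: zinc (2.32) > copper (1.45)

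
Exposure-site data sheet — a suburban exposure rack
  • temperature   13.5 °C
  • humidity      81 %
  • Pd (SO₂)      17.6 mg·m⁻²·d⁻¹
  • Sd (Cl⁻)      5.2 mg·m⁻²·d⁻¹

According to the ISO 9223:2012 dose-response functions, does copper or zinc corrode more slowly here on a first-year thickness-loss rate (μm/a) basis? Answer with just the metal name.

copper

copper: f(T) = -0.080·(T−10) [T>10 °C] = -0.2800
  Pd branch = 0.0053·Pd^0.26·e^(0.059·RH+f) = 1.005 μm/a
  Sd branch = 0.01025·Sd^0.27·e^(0.036·RH+0.049·T) = 0.5724 μm/a
  r_corr = 1.005 + 0.5724 = 1.577 μm/a
zinc: f(T) = -0.071·(T−10) [T>10 °C] = -0.2485
  SO₂ term: 0.0129·17.6^0.44·exp(0.046·81-0.2485) = 1.475
  Sd branch = 0.0175·Sd^0.57·e^(0.008·RH+0.085·T) = 0.2697 μm/a
  r_corr = 1.475 + 0.2697 = 1.745 μm/a
Ordering by μm/a: zinc (1.75) > copper (1.58)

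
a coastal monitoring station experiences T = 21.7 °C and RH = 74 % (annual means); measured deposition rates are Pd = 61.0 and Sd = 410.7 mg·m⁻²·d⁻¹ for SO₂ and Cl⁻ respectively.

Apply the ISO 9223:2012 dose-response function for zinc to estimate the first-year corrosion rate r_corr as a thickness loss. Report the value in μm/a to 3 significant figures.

zinc: f(T) = -0.071·(T−10) [T>10 °C] = -0.8307
  SO₂ term: 0.0129·61.0^0.44·exp(0.046·74-0.8307) = 1.032
  Cl⁻ term: 0.0175·410.7^0.57·exp(0.008·74+0.085·21.7) = 6.179
  sum: 1.032 + 6.179 → r_corr = 7.211 μm/a

r_corr = 7.21 μm/a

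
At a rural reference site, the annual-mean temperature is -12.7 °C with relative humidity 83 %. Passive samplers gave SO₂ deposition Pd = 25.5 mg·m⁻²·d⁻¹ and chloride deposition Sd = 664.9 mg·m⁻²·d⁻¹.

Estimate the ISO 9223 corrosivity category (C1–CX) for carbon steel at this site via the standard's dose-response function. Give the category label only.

C4

carbon steel: f(T) = +0.150·(T−10) [T≤10 °C] = -3.4050
  SO₂ term: 1.77·25.5^0.52·exp(0.02·83-3.4050) = 1.665
  Cl⁻ term: 0.102·664.9^0.62·exp(0.033·83+0.04·-12.7) = 53.41
  sum: 1.665 + 53.41 → r_corr = 55.08 μm/a
Category bounds: 50…80 μm/a bracket r_corr ⇒ C4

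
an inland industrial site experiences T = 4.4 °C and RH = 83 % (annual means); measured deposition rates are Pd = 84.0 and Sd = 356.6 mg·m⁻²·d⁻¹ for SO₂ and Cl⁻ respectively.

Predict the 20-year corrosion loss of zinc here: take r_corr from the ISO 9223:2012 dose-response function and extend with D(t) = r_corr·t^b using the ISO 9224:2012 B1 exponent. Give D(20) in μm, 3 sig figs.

zinc: f(T) = +0.038·(T−10) [T≤10 °C] = -0.2128
  sulphur-dioxide contribution → 3.334 μm/a
  chloride contribution → 1.408 μm/a
  ⇒ r_corr(zinc) = 4.742 μm/a
Power-law: D(20) = r_corr · 20^0.813
  D(20) = 4.742 × 20^0.813 = 4.742 × 11.42 = 54.16 μm

D(20) = 54.2 μm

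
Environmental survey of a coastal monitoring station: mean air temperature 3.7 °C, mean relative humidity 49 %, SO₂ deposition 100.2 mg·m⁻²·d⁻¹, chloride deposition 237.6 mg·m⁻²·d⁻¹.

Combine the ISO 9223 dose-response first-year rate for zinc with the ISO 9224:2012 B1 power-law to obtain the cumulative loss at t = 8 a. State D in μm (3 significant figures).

D(8) = 8.33 μm

zinc: temperature factor f = +0.038·(-6.3) = -0.2394
  SO₂ term: 0.0129·100.2^0.44·exp(0.046·49-0.2394) = 0.7343
  Sd branch = 0.0175·Sd^0.57·e^(0.008·RH+0.085·T) = 0.8019 μm/a
  r_corr = 0.7343 + 0.8019 = 1.536 μm/a
Power-law: D(8) = r_corr · 8^0.813
  D(8) = 1.536 × 8^0.813 = 1.536 × 5.423 = 8.33 μm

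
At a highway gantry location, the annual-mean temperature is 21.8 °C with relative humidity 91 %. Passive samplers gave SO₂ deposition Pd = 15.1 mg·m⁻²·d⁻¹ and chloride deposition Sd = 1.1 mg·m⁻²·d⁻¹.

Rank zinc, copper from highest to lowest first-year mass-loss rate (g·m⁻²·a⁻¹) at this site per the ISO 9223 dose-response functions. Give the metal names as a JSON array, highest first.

zinc: temperature factor f = -0.071·(11.8) = -0.8378
  Pd branch = 0.0129·Pd^0.44·e^(0.046·RH+f) = 1.212 μm/a
  Sd branch = 0.0175·Sd^0.57·e^(0.008·RH+0.085·T) = 0.2441 μm/a
  sum: 1.212 + 0.2441 → r_corr = 1.456 μm/a
  mass loss = 1.456 μm/a × 7.14 g/cm³ = 10.4 g·m⁻²·a⁻¹
copper: temperature factor f = -0.080·(11.8) = -0.9440
  SO₂ term: 0.0053·15.1^0.26·exp(0.059·91-0.9440) = 0.8965
  Sd branch = 0.01025·Sd^0.27·e^(0.036·RH+0.049·T) = 0.8101 μm/a
  sum: 0.8965 + 0.8101 → r_corr = 1.707 μm/a
  mass loss = 1.707 μm/a × 8.96 g/cm³ = 15.29 g·m⁻²·a⁻¹
Ordering by g·m⁻²·a⁻¹: copper (15.3) > zinc (10.4)

["copper", "zinc"]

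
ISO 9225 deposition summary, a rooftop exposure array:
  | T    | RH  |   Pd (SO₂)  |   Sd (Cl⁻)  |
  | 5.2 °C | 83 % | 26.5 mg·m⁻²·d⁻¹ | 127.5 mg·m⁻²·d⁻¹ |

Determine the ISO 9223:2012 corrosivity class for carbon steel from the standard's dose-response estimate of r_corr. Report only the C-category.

C4

carbon steel: T≤10 °C ⇒ hinge +0.150·(5.2−10) = -0.7200
  Pd branch = 1.77·Pd^0.52·e^(0.02·RH+f) = 24.91 μm/a
  Cl⁻ term: 0.102·127.5^0.62·exp(0.033·83+0.04·5.2) = 39.25
  sum: 24.91 + 39.25 → r_corr = 64.16 μm/a
ISO 9223 Table 2 (carbon steel): 50 < 64.2 ≤ 80 μm/a ⇒ C4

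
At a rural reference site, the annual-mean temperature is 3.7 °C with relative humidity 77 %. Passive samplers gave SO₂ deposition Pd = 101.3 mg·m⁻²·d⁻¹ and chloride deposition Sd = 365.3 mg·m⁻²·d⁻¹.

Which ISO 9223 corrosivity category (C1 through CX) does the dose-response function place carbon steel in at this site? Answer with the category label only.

C5

carbon steel: temperature factor f = +0.150·(-6.3) = -0.9450
  sulphur-dioxide contribution → 35.42 μm/a
  chloride contribution → 58.25 μm/a
  total first-year rate 93.67 μm/a
Category bounds: 80…200 μm/a bracket r_corr ⇒ C5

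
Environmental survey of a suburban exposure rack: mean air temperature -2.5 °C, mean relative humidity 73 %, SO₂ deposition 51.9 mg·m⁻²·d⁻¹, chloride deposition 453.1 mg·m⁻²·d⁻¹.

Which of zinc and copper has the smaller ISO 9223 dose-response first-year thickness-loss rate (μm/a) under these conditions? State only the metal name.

zinc: f(T) = +0.038·(T−10) [T≤10 °C] = -0.4750
  SO₂ term: 0.0129·51.9^0.44·exp(0.046·73-0.4750) = 1.31
  Cl⁻ term: 0.0175·453.1^0.57·exp(0.008·73+0.085·-2.5) = 0.8287
  r_corr = 1.31 + 0.8287 = 2.139 μm/a
copper: temperature factor f = +0.126·(-12.5) = -1.5750
  Pd branch = 0.0053·Pd^0.26·e^(0.059·RH+f) = 0.2274 μm/a
  Cl⁻ term: 0.01025·453.1^0.27·exp(0.036·73+0.049·-2.5) = 0.6547
  sum: 0.2274 + 0.6547 → r_corr = 0.882 μm/a
Ordering by μm/a: zinc (2.14) > copper (0.882)

copper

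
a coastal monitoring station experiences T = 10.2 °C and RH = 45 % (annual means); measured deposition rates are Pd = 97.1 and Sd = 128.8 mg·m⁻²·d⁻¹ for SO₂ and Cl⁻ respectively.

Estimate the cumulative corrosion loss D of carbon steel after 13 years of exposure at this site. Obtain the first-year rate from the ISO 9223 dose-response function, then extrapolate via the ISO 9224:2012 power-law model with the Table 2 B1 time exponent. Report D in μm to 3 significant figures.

carbon steel: T>10 °C ⇒ hinge -0.054·(10.2−10) = -0.0108
  SO₂ term: 1.77·97.1^0.52·exp(0.02·45-0.0108) = 46.51
  Sd branch = 0.102·Sd^0.62·e^(0.033·RH+0.04·T) = 13.77 μm/a
  sum: 46.51 + 13.77 → r_corr = 60.27 μm/a
Long-term exponent b (ISO 9224 Table 2, B1) = 0.523
  D(13) = 60.27 × 13^0.523 = 60.27 × 3.825 = 230.5 μm

D(13) = 231 μm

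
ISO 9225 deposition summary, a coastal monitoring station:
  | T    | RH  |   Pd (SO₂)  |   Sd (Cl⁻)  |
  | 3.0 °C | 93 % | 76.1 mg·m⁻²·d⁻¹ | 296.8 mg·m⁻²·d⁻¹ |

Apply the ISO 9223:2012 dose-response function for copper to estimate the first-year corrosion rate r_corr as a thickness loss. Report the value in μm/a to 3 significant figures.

copper: f(T) = +0.126·(T−10) [T≤10 °C] = -0.8820
  SO₂ term: 0.0053·76.1^0.26·exp(0.059·93-0.8820) = 1.634
  Cl⁻ term: 0.01025·296.8^0.27·exp(0.036·93+0.049·3.0) = 1.571
  r_corr = 1.634 + 1.571 = 3.205 μm/a

r_corr = 3.21 μm/a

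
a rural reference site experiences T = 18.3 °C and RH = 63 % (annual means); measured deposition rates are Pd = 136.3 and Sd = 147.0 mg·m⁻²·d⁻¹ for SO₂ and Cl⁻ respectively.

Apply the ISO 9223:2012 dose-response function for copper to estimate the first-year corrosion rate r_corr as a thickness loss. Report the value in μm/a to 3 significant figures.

r_corr = 1.34 μm/a

copper: f(T) = -0.080·(T−10) [T>10 °C] = -0.6640
  Pd branch = 0.0053·Pd^0.26·e^(0.059·RH+f) = 0.4029 μm/a
  Sd branch = 0.01025·Sd^0.27·e^(0.036·RH+0.049·T) = 0.9339 μm/a
  sum: 0.4029 + 0.9339 → r_corr = 1.337 μm/a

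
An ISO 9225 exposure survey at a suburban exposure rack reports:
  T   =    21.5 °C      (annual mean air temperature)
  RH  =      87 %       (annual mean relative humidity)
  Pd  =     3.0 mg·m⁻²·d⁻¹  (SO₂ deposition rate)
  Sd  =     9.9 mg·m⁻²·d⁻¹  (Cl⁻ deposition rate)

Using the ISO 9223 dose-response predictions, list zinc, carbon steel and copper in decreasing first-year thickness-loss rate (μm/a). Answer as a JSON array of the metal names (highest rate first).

["carbon steel", "copper", "zinc"]

zinc: temperature factor f = -0.071·(11.5) = -0.8165
  Pd branch = 0.0129·Pd^0.44·e^(0.046·RH+f) = 0.5058 μm/a
  Cl⁻ term: 0.0175·9.9^0.57·exp(0.008·87+0.085·21.5) = 0.8063
  sum: 0.5058 + 0.8063 → r_corr = 1.312 μm/a
carbon steel: T>10 °C ⇒ hinge -0.054·(21.5−10) = -0.6210
  SO₂ term: 1.77·3.0^0.52·exp(0.02·87-0.6210) = 9.595
  Sd branch = 0.102·Sd^0.62·e^(0.033·RH+0.04·T) = 17.63 μm/a
  sum: 9.595 + 17.63 → r_corr = 27.22 μm/a
copper: f(T) = -0.080·(T−10) [T>10 °C] = -0.9200
  Pd branch = 0.0053·Pd^0.26·e^(0.059·RH+f) = 0.4764 μm/a
  Sd branch = 0.01025·Sd^0.27·e^(0.036·RH+0.049·T) = 1.251 μm/a
  r_corr = 0.4764 + 1.251 = 1.728 μm/a
Ordering by μm/a: carbon steel (27.2) > copper (1.73) > zinc (1.31)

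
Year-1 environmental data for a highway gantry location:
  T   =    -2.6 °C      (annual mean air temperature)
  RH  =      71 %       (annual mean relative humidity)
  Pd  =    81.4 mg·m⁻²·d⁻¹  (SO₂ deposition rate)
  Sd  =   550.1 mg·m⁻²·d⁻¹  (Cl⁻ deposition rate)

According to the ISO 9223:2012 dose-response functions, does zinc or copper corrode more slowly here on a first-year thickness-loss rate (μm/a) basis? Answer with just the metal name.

zinc: T≤10 °C ⇒ hinge +0.038·(-2.6−10) = -0.4788
  Pd branch = 0.0129·Pd^0.44·e^(0.046·RH+f) = 1.451 μm/a
  Cl⁻ term: 0.0175·550.1^0.57·exp(0.008·71+0.085·-2.6) = 0.9032
  r_corr = 1.451 + 0.9032 = 2.354 μm/a
copper: T≤10 °C ⇒ hinge +0.126·(-2.6−10) = -1.5876
  Pd branch = 0.0053·Pd^0.26·e^(0.059·RH+f) = 0.2243 μm/a
  Cl⁻ term: 0.01025·550.1^0.27·exp(0.036·71+0.049·-2.6) = 0.6388
  sum: 0.2243 + 0.6388 → r_corr = 0.8631 μm/a
Ordering by μm/a: zinc (2.35) > copper (0.863)

copper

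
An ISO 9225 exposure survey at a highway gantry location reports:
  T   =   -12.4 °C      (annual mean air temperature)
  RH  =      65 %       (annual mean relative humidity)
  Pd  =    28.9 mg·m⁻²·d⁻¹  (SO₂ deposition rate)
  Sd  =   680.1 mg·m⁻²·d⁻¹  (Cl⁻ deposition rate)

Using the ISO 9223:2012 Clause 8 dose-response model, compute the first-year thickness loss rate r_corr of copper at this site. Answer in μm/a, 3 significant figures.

r_corr = 0.372 μm/a

copper: temperature factor f = +0.126·(-22.4) = -2.8224
  sulphur-dioxide contribution → 0.03498 μm/a
  chloride contribution → 0.3372 μm/a
  ⇒ r_corr(copper) = 0.3722 μm/a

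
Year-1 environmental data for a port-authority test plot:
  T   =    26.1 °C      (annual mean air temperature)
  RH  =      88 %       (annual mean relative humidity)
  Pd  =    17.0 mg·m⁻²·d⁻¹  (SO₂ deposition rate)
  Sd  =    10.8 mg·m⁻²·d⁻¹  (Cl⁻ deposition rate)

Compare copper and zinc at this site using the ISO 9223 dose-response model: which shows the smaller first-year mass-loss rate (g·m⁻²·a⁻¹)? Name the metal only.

copper: f(T) = -0.080·(T−10) [T>10 °C] = -1.2880
  Pd branch = 0.0053·Pd^0.26·e^(0.059·RH+f) = 0.5491 μm/a
  Sd branch = 0.01025·Sd^0.27·e^(0.036·RH+0.049·T) = 1.663 μm/a
  r_corr = 0.5491 + 1.663 = 2.213 μm/a
  mass loss = 2.213 μm/a × 8.96 g/cm³ = 19.82 g·m⁻²·a⁻¹
zinc: temperature factor f = -0.071·(16.1) = -1.1431
  SO₂ term: 0.0129·17.0^0.44·exp(0.046·88-1.1431) = 0.8195
  Cl⁻ term: 0.0175·10.8^0.57·exp(0.008·88+0.085·26.1) = 1.263
  sum: 0.8195 + 1.263 → r_corr = 2.082 μm/a
  mass loss = 2.082 μm/a × 7.14 g/cm³ = 14.87 g·m⁻²·a⁻¹
Ordering by g·m⁻²·a⁻¹: copper (19.8) > zinc (14.9)

zinc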